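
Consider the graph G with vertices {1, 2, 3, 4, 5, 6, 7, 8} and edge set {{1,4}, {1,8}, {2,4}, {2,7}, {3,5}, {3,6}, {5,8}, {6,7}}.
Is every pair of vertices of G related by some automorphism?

Yes

G is 2-regular and connected on 8 vertices, i.e. the cycle C_8. The automorphisms of the 8-cycle are exactly the symmetries of a regular 8-gon: the dihedral group D_8, |D_8| = 16. Under this action every vertex can be carried to every other, so G is vertex-transitive.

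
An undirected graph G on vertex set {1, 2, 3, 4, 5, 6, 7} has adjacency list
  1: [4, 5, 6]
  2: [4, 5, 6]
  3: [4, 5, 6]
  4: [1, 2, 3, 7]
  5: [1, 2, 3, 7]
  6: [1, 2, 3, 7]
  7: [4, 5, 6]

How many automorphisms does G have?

144

The vertices split by degree into {4, 5, 6} (degree 4) and {1, 2, 3, 7} (degree 3); every edge runs between the two parts, so G is the complete bipartite graph K_{3,4}. The parts have unequal sizes, so no automorphism swaps them; each part is permuted independently, giving S_4 × S_3 of order 4!·3! = 144.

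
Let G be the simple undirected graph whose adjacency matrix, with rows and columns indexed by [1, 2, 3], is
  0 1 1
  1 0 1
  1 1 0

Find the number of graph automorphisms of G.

All 3 vertices are pairwise adjacent: G = K_3. Every bijection on the vertex set is an automorphism of K_3; hence Aut(K_3) ≅ S_3, order 6.

6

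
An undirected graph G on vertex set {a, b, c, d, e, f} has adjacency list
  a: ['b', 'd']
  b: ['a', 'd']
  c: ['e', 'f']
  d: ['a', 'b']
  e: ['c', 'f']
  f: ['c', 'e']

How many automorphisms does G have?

72

G has two connected components, {c, e, f} and {a, b, d}; each is 2-regular, so G = C_3 ⊔ C_3. With two isomorphic components, Aut(G) = Aut(C_3) ≀ S_2 = (D_3 × D_3) ⋊ Z_2: permute each cycle by D_3, then optionally swap the two cycles. Order 2·(2·3)² = 72.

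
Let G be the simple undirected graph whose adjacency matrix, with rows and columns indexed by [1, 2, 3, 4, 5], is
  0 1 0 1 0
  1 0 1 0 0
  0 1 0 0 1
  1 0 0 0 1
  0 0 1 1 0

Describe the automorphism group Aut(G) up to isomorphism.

D_5

Every vertex has degree 2 and the graph is connected, so G is the 5-cycle C_5. C_5 has 5 rotations and 5 reflections, so Aut(C_5) ≅ D_5 of order 10.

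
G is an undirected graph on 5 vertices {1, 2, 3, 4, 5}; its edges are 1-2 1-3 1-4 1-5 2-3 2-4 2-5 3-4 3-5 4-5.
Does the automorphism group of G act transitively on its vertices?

Yes

Every vertex has degree 4, so G is the complete graph K_5. Every bijection on the vertex set is an automorphism of K_5; hence Aut(K_5) ≅ S_5, order 120. This group acts transitively on the 5 vertices.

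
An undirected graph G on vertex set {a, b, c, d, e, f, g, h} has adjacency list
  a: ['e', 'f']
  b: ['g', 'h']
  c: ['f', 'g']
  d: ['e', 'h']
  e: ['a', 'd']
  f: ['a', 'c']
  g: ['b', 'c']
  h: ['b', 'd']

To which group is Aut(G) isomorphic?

D_8

G is 2-regular and connected on 8 vertices, i.e. the cycle C_8. C_8 has 8 rotations and 8 reflections, so Aut(C_8) ≅ D_8 of order 16.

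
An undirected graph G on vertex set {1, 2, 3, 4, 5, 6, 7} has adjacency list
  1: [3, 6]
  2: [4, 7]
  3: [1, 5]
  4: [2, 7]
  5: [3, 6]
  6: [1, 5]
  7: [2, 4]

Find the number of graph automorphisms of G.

48

G has two connected components, {1, 3, 5, 6} and {2, 4, 7}; each is 2-regular, so G = C_4 ⊔ C_3. No automorphism exchanges components of different sizes, hence Aut(G) is the direct product D_4 × D_3, order 48.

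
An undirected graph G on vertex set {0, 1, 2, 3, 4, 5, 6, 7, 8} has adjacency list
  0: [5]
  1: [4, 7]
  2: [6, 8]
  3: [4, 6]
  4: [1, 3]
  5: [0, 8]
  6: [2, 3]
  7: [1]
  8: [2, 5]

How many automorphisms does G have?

The degree sequence is [1, 2, 2, 2, 2, 2, 2, 1, 2]; the two degree-1 vertices 0 and 7 are the ends of a path, so G = P_9. The only nontrivial automorphism of a path is the end-to-end reflection, so Aut(G) ≅ Z_2.

2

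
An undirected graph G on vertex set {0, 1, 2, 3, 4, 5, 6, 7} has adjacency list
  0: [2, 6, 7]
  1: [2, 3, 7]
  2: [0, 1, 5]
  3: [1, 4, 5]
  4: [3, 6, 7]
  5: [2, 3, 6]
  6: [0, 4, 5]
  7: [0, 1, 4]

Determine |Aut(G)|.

48

G is 3-regular and bipartite on 2^3 = 8 vertices with girth 4; it is the hypercube graph Q_3. Aut(Q_3) consists of the signed permutations of the 3 coordinate axes: 3! permutations times 2^3 sign flips, so |Aut| = 2^3·3! = 48.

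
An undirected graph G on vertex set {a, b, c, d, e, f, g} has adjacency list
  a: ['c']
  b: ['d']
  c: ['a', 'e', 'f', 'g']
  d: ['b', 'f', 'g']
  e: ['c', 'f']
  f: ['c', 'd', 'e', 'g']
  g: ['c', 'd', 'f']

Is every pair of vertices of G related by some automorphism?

Vertex e is the only vertex of degree 2, so every automorphism fixes it; G is not vertex-transitive.

No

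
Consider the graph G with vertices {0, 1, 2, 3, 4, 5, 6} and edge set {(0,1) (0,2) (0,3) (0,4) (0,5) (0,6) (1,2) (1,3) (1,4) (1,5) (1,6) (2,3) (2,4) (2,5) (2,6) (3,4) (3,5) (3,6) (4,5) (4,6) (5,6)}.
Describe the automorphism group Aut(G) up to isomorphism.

S_7

All 7 vertices are pairwise adjacent: G = K_7. Every bijection on the vertex set is an automorphism of K_7; hence Aut(K_7) ≅ S_7, order 5040.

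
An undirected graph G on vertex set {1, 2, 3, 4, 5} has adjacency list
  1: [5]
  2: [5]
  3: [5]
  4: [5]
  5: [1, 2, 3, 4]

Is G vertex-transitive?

Vertex 5 is the only vertex of degree 4, so every automorphism fixes it; G is not vertex-transitive.

No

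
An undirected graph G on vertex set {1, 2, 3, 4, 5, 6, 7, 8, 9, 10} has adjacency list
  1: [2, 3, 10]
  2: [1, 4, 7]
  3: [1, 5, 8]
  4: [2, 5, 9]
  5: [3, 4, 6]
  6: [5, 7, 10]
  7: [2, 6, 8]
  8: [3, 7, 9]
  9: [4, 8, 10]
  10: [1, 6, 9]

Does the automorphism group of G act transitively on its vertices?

Yes

G is 3-regular on 10 vertices with no triangles and no 4-cycles (girth 5): this is the Petersen graph. Viewing the Petersen graph as the Kneser graph K(5,2) — vertices are 2-subsets of {1,…,5}, edges join disjoint pairs — its automorphisms are exactly the permutations of the 5-element set, so Aut ≅ S_5 of order 120. Under this action every vertex can be carried to every other, so G is vertex-transitive.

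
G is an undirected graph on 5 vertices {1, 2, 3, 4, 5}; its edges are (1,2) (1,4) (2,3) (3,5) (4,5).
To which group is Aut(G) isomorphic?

the dihedral group of order 10

G is 2-regular and connected on 5 vertices, i.e. the cycle C_5. C_5 has 5 rotations and 5 reflections, so Aut(C_5) ≅ D_5 of order 10.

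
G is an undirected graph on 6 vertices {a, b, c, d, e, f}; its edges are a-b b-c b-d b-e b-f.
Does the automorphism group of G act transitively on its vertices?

No

Vertex b is the only vertex of degree 5, so every automorphism fixes it; G is not vertex-transitive.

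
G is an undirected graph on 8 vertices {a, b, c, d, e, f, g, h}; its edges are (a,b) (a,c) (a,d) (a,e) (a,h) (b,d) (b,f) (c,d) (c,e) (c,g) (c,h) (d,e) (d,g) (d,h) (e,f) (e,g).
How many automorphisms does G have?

1

The degree sequence is [5, 3, 5, 6, 5, 2, 3, 3]. Checking the degree-preserving permutations of the vertex set shows that none except the identity preserves every edge, so Aut(G) is trivial.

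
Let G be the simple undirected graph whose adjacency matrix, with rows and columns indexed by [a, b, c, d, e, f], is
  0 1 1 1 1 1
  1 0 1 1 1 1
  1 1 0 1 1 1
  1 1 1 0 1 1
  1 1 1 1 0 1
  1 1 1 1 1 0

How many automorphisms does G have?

All 6 vertices are pairwise adjacent: G = K_6. Every bijection on the vertex set is an automorphism of K_6; hence Aut(K_6) ≅ S_6, order 720.

720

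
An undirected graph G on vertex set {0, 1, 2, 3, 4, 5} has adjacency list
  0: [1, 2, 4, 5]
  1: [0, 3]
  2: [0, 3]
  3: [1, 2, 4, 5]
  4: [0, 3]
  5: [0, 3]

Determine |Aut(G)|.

The vertices split by degree into {0, 3} (degree 4) and {1, 2, 4, 5} (degree 2); every edge runs between the two parts, so G is the complete bipartite graph K_{2,4}. The parts have unequal sizes, so no automorphism swaps them; each part is permuted independently, giving S_4 × S_2 of order 4!·2! = 48.

48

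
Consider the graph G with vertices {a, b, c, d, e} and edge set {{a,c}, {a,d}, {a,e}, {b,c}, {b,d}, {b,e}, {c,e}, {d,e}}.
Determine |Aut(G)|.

8

Vertex e is the unique vertex of degree 4; the remaining 4 vertices each have degree 3 and induce a cycle, so G is the wheel on 5 vertices with hub e. With the hub fixed, the remaining symmetry is that of the rim cycle C_4, giving the dihedral group D_4.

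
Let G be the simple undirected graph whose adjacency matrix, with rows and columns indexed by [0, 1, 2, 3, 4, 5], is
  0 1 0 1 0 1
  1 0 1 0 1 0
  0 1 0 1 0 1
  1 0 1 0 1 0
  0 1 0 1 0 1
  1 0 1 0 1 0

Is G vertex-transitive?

Yes

G is 3-regular and bipartite with parts {0, 2, 4} and {1, 3, 5} (each part is independent and every cross-pair is an edge), so G = K_{3,3}. Aut(K_{3,3}) is the wreath product S_3 ≀ Z_2: permute within each part, then optionally swap the parts; |Aut| = 2·(3!)² = 72. Under this action every vertex can be carried to every other, so G is vertex-transitive.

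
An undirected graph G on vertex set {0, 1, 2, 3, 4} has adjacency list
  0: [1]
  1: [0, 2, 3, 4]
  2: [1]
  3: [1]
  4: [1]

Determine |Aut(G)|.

Vertex 1 has degree 4 and every other vertex has degree 1, so G is the star K_{1,4} with centre 1. The 4 leaves are pairwise interchangeable while the centre is fixed, giving Aut(G) = S_4.

24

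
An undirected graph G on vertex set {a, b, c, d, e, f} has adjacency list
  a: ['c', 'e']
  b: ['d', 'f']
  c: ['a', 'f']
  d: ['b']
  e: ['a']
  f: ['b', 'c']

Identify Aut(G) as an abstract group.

the cyclic group of order 2

The degree sequence is [2, 2, 2, 1, 1, 2]; the two degree-1 vertices d and e are the ends of a path, so G = P_6. The only nontrivial automorphism of a path is the end-to-end reflection, so Aut(G) ≅ Z_2.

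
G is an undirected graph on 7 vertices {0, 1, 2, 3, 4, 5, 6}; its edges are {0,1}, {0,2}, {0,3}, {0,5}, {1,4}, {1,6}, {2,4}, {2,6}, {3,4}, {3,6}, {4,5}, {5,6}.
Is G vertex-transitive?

No

Automorphisms preserve degree, but G has vertices of degree 3 and vertices of degree 4; no automorphism maps one to the other, so G is not vertex-transitive.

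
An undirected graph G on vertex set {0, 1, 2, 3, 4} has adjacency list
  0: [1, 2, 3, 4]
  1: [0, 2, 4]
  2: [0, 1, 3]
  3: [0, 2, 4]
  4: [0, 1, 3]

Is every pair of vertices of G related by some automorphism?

No

Vertex 0 is the only vertex of degree 4, so every automorphism fixes it; G is not vertex-transitive.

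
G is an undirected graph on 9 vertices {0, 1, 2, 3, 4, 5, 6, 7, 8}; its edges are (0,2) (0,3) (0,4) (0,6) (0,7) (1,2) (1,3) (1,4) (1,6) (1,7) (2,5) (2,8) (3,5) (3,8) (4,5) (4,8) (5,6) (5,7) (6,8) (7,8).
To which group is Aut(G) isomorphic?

S_4 × S_5

The vertices split by degree into {0, 1, 5, 8} (degree 5) and {2, 3, 4, 6, 7} (degree 4); every edge runs between the two parts, so G is the complete bipartite graph K_{4,5}. Automorphisms preserve the bipartition setwise (since the parts differ in size) and act as S_4 × S_5 within it; |Aut| = 2880.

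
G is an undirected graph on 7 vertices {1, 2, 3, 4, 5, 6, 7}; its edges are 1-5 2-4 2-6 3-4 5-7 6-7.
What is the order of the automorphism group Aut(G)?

2

The degree sequence is [1, 2, 1, 2, 2, 2, 2]; the two degree-1 vertices 1 and 3 are the ends of a path, so G = P_7. The only nontrivial automorphism of a path is the end-to-end reflection, so Aut(G) ≅ Z_2.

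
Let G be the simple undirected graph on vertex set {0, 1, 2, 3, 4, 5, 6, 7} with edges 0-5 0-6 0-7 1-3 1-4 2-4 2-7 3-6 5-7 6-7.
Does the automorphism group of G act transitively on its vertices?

No

Vertex 7 is the only vertex of degree 4, so every automorphism fixes it; G is not vertex-transitive.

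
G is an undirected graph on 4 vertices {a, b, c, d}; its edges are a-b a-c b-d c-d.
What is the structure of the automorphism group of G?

D_4

Every vertex has degree 2 and the graph is connected, so G is the 4-cycle C_4. C_4 has 4 rotations and 4 reflections, so Aut(C_4) ≅ D_4 of order 8.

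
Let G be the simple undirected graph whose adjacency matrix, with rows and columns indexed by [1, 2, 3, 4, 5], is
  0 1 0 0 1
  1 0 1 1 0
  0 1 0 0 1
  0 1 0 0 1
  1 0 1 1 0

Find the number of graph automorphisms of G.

The vertices split by degree into {2, 5} (degree 3) and {1, 3, 4} (degree 2); every edge runs between the two parts, so G is the complete bipartite graph K_{2,3}. The parts have unequal sizes, so no automorphism swaps them; each part is permuted independently, giving S_3 × S_2 of order 3!·2! = 12.

12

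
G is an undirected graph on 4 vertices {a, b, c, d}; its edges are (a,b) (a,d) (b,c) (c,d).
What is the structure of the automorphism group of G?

G is 2-regular and bipartite on 2^2 = 4 vertices with girth 4; it is the hypercube graph Q_2. The symmetry group of the 2-cube is the hyperoctahedral group B_2 = Z_2 ≀ S_2, of order 2^2·2! = 8.

the dihedral group of order 8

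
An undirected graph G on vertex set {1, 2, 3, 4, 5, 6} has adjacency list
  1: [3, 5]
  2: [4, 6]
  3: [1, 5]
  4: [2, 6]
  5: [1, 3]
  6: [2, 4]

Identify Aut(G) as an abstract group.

G has two connected components, {2, 4, 6} and {1, 3, 5}; each is 2-regular, so G = C_3 ⊔ C_3. With two isomorphic components, Aut(G) = Aut(C_3) ≀ S_2 = (D_3 × D_3) ⋊ Z_2: permute each cycle by D_3, then optionally swap the two cycles. Order 2·(2·3)² = 72.

(D_3 × D_3) ⋊ Z_2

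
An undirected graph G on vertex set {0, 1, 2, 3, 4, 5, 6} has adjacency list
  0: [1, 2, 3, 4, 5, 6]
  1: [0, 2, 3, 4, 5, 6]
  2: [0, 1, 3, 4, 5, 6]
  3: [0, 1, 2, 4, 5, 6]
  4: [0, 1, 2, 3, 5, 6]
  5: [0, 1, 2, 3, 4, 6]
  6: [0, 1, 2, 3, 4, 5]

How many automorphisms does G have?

All 7 vertices are pairwise adjacent: G = K_7. Any permutation of the 7 vertices preserves K_7, so Aut(K_7) = S_7 of order 7! = 5040.

5040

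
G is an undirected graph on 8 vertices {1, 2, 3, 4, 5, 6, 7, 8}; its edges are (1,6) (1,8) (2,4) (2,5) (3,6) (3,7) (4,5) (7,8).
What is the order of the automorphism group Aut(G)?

60

G has two connected components, {1, 3, 6, 7, 8} and {2, 4, 5}; each is 2-regular, so G = C_5 ⊔ C_3. No automorphism exchanges components of different sizes, hence Aut(G) is the direct product D_3 × D_5, order 60.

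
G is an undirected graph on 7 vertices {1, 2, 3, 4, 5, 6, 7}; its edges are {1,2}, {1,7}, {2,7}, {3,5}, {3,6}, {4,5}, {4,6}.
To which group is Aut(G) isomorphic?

D_4 × D_3

G has two connected components, {3, 4, 5, 6} and {1, 2, 7}; each is 2-regular, so G = C_4 ⊔ C_3. No automorphism exchanges components of different sizes, hence Aut(G) is the direct product D_4 × D_3, order 48.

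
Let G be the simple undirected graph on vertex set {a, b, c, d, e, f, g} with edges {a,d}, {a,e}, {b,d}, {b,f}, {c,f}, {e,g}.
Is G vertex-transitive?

Automorphisms preserve degree, but G has vertices of degree 1 and vertices of degree 2; no automorphism maps one to the other, so G is not vertex-transitive.

No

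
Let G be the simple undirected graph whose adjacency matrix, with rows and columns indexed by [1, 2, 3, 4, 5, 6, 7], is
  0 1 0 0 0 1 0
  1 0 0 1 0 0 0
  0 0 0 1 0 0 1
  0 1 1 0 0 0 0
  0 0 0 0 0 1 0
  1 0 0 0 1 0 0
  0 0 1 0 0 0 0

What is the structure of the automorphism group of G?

The degree sequence is [2, 2, 2, 2, 1, 2, 1]; the two degree-1 vertices 5 and 7 are the ends of a path, so G = P_7. A path has exactly one nontrivial symmetry — reversal — giving Aut(G) of order 2.

the cyclic group of order 2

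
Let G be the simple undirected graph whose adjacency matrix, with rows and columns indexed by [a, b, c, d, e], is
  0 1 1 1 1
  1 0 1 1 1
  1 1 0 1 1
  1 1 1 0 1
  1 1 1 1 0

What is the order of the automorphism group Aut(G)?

120

All 5 vertices are pairwise adjacent: G = K_5. Any permutation of the 5 vertices preserves K_5, so Aut(K_5) = S_5 of order 5! = 120.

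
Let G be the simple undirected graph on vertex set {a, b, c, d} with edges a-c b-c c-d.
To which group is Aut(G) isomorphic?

S_3

Vertex c has degree 3 and every other vertex has degree 1, so G is the star K_{1,3} with centre c. Any automorphism fixes the centre and permutes the 3 leaves freely, so Aut(G) ≅ S_3 of order 3! = 6.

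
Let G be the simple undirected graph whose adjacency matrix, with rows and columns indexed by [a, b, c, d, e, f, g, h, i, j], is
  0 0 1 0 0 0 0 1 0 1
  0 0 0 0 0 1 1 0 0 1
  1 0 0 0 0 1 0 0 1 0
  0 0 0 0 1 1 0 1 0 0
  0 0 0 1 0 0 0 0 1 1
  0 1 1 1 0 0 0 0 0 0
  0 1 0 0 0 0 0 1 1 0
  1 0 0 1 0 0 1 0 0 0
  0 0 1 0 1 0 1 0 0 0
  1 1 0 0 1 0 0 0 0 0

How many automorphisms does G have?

120

G is 3-regular on 10 vertices with no triangles and no 4-cycles (girth 5): this is the Petersen graph. It is a classical fact that the Petersen graph has automorphism group S_5 (order 120), arising from its description as the Kneser graph K(5,2).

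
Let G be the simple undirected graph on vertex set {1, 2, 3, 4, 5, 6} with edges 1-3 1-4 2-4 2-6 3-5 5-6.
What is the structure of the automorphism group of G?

G is 2-regular and connected on 6 vertices, i.e. the cycle C_6. The automorphisms of the 6-cycle are exactly the symmetries of a regular 6-gon: the dihedral group D_6, |D_6| = 12.

D_6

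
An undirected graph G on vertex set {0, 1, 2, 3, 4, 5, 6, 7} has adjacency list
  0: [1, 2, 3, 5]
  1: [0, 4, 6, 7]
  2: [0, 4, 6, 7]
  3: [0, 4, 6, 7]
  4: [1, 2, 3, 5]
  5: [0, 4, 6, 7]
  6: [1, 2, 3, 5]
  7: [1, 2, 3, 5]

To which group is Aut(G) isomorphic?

(S_4 × S_4) ⋊ Z_2

G is 4-regular and bipartite with parts {0, 4, 6, 7} and {1, 2, 3, 5} (each part is independent and every cross-pair is an edge), so G = K_{4,4}. Aut(K_{4,4}) is the wreath product S_4 ≀ Z_2: permute within each part, then optionally swap the parts; |Aut| = 2·(4!)² = 1152.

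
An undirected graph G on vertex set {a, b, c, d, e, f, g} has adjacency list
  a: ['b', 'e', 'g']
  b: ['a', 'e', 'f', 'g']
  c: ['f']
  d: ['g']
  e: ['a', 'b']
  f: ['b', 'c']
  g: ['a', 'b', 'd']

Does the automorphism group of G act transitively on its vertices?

Vertex b is the only vertex of degree 4, so every automorphism fixes it; G is not vertex-transitive.

No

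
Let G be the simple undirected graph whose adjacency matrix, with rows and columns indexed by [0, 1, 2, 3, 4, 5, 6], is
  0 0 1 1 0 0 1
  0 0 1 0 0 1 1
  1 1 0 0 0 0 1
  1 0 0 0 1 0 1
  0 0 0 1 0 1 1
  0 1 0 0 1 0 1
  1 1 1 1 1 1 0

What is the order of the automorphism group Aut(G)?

12

Vertex 6 is the unique vertex of degree 6; the remaining 6 vertices each have degree 3 and induce a cycle, so G is the wheel on 7 vertices with hub 6. Every automorphism fixes the hub and acts on the rim 6-cycle, so Aut(G) ≅ Aut(C_6) = D_6 of order 12.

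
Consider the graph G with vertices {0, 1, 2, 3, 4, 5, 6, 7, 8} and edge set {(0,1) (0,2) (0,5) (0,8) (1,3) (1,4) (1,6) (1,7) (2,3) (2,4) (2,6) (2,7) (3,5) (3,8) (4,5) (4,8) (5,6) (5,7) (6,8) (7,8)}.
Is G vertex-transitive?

No

Automorphisms preserve degree, but G has vertices of degree 4 and vertices of degree 5; no automorphism maps one to the other, so G is not vertex-transitive.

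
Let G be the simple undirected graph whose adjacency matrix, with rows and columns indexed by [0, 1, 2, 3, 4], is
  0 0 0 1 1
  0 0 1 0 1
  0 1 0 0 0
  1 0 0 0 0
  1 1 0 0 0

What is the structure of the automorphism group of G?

C_2

The degree sequence is [2, 2, 1, 1, 2]; the two degree-1 vertices 2 and 3 are the ends of a path, so G = P_5. The only nontrivial automorphism of a path is the end-to-end reflection, so Aut(G) ≅ Z_2.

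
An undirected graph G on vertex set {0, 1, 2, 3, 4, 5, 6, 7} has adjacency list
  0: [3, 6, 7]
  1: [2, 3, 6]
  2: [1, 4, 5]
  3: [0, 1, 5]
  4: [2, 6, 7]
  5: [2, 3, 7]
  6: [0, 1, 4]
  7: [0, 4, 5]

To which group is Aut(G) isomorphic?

the hyperoctahedral group B_3

G is 3-regular and bipartite on 2^3 = 8 vertices with girth 4; it is the hypercube graph Q_3. The symmetry group of the 3-cube is the hyperoctahedral group B_3 = Z_2 ≀ S_3, of order 2^3·3! = 48.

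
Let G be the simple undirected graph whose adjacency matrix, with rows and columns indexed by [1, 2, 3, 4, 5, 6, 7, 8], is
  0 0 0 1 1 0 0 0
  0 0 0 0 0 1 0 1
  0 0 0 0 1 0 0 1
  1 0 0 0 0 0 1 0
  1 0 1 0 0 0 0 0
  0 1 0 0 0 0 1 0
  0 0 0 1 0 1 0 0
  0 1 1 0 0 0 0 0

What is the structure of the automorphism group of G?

the dihedral group of order 16

G is 2-regular and connected on 8 vertices, i.e. the cycle C_8. The automorphisms of the 8-cycle are exactly the symmetries of a regular 8-gon: the dihedral group D_8, |D_8| = 16.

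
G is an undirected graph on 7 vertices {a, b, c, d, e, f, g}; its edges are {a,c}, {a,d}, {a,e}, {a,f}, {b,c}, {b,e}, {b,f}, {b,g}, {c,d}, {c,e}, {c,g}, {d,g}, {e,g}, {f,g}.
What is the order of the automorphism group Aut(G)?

Degrees alone do not determine every vertex (e.g. a and b both have degree 4), but their neighbour-degree multisets differ: N(a) has degrees [3, 3, 4, 5] while N(b) has degrees [3, 4, 5, 5]. Repeating this refinement separates all vertices, so the only automorphism is the identity.

1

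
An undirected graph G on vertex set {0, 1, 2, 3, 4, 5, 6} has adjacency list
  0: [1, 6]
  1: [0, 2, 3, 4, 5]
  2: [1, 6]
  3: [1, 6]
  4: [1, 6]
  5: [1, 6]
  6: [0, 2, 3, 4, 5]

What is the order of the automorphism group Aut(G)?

The vertices split by degree into {1, 6} (degree 5) and {0, 2, 3, 4, 5} (degree 2); every edge runs between the two parts, so G is the complete bipartite graph K_{2,5}. The parts have unequal sizes, so no automorphism swaps them; each part is permuted independently, giving S_2 × S_5 of order 2!·5! = 240.

240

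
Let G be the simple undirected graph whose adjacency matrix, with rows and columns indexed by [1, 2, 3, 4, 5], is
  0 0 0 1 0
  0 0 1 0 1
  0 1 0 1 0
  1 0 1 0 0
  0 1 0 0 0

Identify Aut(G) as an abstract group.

Z_2

The degree sequence is [1, 2, 2, 2, 1]; the two degree-1 vertices 1 and 5 are the ends of a path, so G = P_5. The only nontrivial automorphism of a path is the end-to-end reflection, so Aut(G) ≅ Z_2.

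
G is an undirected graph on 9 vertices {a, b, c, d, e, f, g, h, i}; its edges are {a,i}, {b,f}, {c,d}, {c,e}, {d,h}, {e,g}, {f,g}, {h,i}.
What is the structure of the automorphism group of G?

The degree sequence is [1, 1, 2, 2, 2, 2, 2, 2, 2]; the two degree-1 vertices a and b are the ends of a path, so G = P_9. A path has exactly one nontrivial symmetry — reversal — giving Aut(G) of order 2.

C_2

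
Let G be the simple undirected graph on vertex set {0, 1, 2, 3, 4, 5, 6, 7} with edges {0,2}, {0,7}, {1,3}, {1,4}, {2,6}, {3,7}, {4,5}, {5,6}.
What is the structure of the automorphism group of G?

Every vertex has degree 2 and the graph is connected, so G is the 8-cycle C_8. The automorphisms of the 8-cycle are exactly the symmetries of a regular 8-gon: the dihedral group D_8, |D_8| = 16.

D_8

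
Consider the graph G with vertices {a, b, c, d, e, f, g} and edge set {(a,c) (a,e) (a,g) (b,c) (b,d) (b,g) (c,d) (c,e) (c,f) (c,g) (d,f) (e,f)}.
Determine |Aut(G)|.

12

Vertex c is the unique vertex of degree 6; the remaining 6 vertices each have degree 3 and induce a cycle, so G is the wheel on 7 vertices with hub c. With the hub fixed, the remaining symmetry is that of the rim cycle C_6, giving the dihedral group D_6.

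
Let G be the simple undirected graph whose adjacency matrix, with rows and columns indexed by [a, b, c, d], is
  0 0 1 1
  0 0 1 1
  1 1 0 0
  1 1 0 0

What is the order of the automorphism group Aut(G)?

G is 2-regular and bipartite with parts {a, b} and {c, d} (each part is independent and every cross-pair is an edge), so G = K_{2,2}. Aut(K_{2,2}) is the wreath product S_2 ≀ Z_2: permute within each part, then optionally swap the parts; |Aut| = 2·(2!)² = 8.

8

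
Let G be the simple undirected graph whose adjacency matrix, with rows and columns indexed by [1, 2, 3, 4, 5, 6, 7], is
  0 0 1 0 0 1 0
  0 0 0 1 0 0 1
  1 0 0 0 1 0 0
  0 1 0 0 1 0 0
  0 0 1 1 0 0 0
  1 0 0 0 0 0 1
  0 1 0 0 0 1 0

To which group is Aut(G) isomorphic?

the dihedral group of order 14

Every vertex has degree 2 and the graph is connected, so G is the 7-cycle C_7. C_7 has 7 rotations and 7 reflections, so Aut(C_7) ≅ D_7 of order 14.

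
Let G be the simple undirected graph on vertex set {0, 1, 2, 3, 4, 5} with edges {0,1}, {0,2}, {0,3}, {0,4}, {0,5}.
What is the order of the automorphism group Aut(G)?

Vertex 0 has degree 5 and every other vertex has degree 1, so G is the star K_{1,5} with centre 0. Any automorphism fixes the centre and permutes the 5 leaves freely, so Aut(G) ≅ S_5 of order 5! = 120.

120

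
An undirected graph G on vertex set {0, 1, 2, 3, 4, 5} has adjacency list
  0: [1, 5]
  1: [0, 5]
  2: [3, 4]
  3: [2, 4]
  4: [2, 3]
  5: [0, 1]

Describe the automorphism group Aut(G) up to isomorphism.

D_3 ≀ Z_2

G has two connected components, {0, 1, 5} and {2, 3, 4}; each is 2-regular, so G = C_3 ⊔ C_3. With two isomorphic components, Aut(G) = Aut(C_3) ≀ S_2 = (D_3 × D_3) ⋊ Z_2: permute each cycle by D_3, then optionally swap the two cycles. Order 2·(2·3)² = 72.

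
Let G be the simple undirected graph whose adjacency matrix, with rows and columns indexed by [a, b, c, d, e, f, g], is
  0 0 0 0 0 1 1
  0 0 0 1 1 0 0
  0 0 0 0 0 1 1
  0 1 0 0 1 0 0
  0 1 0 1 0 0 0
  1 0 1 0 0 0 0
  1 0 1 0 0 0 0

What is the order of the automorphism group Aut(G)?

G has two connected components, {a, c, f, g} and {b, d, e}; each is 2-regular, so G = C_4 ⊔ C_3. No automorphism exchanges components of different sizes, hence Aut(G) is the direct product D_3 × D_4, order 48.

48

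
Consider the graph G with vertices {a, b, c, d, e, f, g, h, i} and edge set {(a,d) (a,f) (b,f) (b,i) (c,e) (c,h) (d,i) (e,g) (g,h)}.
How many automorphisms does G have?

80

G has two connected components, {a, b, d, f, i} and {c, e, g, h}; each is 2-regular, so G = C_5 ⊔ C_4. The components are non-isomorphic (different sizes), so Aut(G) = Aut(C_4) × Aut(C_5) = D_4 × D_5 of order 8·10 = 80.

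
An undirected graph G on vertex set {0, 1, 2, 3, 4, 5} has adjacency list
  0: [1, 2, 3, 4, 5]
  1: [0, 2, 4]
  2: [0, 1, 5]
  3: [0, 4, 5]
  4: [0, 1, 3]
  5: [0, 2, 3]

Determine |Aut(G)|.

Vertex 0 is the unique vertex of degree 5; the remaining 5 vertices each have degree 3 and induce a cycle, so G is the wheel on 6 vertices with hub 0. Every automorphism fixes the hub and acts on the rim 5-cycle, so Aut(G) ≅ Aut(C_5) = D_5 of order 10.

10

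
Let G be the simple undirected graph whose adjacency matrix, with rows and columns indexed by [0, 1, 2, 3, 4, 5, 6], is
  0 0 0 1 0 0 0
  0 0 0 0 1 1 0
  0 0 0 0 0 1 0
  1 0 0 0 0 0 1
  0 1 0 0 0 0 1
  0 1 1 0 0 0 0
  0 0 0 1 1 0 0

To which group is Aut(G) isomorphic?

Z_2

The degree sequence is [1, 2, 1, 2, 2, 2, 2]; the two degree-1 vertices 0 and 2 are the ends of a path, so G = P_7. A path has exactly one nontrivial symmetry — reversal — giving Aut(G) of order 2.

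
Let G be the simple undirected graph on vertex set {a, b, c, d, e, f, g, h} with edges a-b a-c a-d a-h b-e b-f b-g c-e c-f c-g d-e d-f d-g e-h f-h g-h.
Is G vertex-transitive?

G is 4-regular and bipartite with parts {b, c, d, h} and {a, e, f, g} (each part is independent and every cross-pair is an edge), so G = K_{4,4}. Each part can be permuted independently (S_4 × S_4) and the two equal-size parts can also be swapped, giving (S_4 × S_4) ⋊ Z_2 of order 2·(4!)² = 1152. This group acts transitively on the 8 vertices.

Yes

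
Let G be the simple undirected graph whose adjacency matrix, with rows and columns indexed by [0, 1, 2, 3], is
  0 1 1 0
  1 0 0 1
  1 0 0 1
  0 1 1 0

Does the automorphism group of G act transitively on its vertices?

Yes

G is 2-regular and bipartite on 2^2 = 4 vertices with girth 4; it is the hypercube graph Q_2. Aut(Q_2) consists of the signed permutations of the 2 coordinate axes: 2! permutations times 2^2 sign flips, so |Aut| = 2^2·2! = 8. This group acts transitively on the 4 vertices.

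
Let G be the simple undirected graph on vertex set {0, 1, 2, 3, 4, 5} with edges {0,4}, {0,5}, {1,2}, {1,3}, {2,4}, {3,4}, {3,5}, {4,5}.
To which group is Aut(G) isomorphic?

The degree sequence is [2, 2, 2, 3, 4, 3]. Checking the degree-preserving permutations of the vertex set shows that none except the identity preserves every edge, so Aut(G) is trivial.

1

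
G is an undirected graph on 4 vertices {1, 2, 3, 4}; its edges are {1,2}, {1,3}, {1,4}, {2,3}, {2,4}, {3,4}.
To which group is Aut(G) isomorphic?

S_4

All 4 vertices are pairwise adjacent: G = K_4. Any permutation of the 4 vertices preserves K_4, so Aut(K_4) = S_4 of order 4! = 24.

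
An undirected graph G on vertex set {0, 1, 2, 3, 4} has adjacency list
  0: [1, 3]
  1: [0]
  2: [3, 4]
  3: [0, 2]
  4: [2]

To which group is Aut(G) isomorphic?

the cyclic group of order 2

The degree sequence is [2, 1, 2, 2, 1]; the two degree-1 vertices 1 and 4 are the ends of a path, so G = P_5. The only nontrivial automorphism of a path is the end-to-end reflection, so Aut(G) ≅ Z_2.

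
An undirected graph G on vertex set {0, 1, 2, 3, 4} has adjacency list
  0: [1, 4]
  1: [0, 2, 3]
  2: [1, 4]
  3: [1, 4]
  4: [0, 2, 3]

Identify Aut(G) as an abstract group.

The vertices split by degree into {1, 4} (degree 3) and {0, 2, 3} (degree 2); every edge runs between the two parts, so G is the complete bipartite graph K_{2,3}. Automorphisms preserve the bipartition setwise (since the parts differ in size) and act as S_2 × S_3 within it; |Aut| = 12.

S_2 × S_3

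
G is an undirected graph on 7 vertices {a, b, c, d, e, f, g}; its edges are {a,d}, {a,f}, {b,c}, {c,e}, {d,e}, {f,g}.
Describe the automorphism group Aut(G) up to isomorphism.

Z_2

The degree sequence is [2, 1, 2, 2, 2, 2, 1]; the two degree-1 vertices b and g are the ends of a path, so G = P_7. A path has exactly one nontrivial symmetry — reversal — giving Aut(G) of order 2.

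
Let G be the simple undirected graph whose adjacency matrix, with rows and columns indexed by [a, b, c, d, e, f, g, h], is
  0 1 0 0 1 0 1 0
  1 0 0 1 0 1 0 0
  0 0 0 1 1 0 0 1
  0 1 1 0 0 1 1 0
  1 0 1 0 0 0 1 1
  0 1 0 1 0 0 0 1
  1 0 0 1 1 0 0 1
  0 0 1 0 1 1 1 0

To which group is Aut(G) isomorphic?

The degree sequence is [3, 3, 3, 4, 4, 3, 4, 4]. Checking the degree-preserving permutations of the vertex set shows that none except the identity preserves every edge, so Aut(G) is trivial.

{e}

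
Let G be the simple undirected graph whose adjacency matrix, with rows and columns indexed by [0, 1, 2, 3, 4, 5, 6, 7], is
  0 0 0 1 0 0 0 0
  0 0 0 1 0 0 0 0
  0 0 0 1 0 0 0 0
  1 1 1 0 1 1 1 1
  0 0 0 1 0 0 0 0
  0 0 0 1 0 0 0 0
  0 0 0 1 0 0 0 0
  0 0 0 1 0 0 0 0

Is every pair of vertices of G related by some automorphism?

Vertex 3 is the only vertex of degree 7, so every automorphism fixes it; G is not vertex-transitive.

No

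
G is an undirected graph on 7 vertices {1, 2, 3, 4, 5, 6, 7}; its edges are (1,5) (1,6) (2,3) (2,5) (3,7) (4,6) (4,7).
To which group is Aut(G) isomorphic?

G is 2-regular and connected on 7 vertices, i.e. the cycle C_7. C_7 has 7 rotations and 7 reflections, so Aut(C_7) ≅ D_7 of order 14.

D_7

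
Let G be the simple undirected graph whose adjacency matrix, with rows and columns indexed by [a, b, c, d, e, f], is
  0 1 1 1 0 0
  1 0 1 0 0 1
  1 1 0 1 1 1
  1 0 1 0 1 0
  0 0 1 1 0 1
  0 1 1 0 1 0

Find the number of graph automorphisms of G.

10

Vertex c is the unique vertex of degree 5; the remaining 5 vertices each have degree 3 and induce a cycle, so G is the wheel on 6 vertices with hub c. With the hub fixed, the remaining symmetry is that of the rim cycle C_5, giving the dihedral group D_5.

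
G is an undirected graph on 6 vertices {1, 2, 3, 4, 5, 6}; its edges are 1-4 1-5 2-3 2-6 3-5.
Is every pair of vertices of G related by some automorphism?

No

Automorphisms preserve degree, but G has vertices of degree 1 and vertices of degree 2; no automorphism maps one to the other, so G is not vertex-transitive.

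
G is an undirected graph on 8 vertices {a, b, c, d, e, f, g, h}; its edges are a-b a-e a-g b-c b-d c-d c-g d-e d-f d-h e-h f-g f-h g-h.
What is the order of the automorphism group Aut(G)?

1

The degree sequence is [3, 3, 3, 5, 3, 3, 4, 4]. Checking the degree-preserving permutations of the vertex set shows that none except the identity preserves every edge, so Aut(G) is trivial.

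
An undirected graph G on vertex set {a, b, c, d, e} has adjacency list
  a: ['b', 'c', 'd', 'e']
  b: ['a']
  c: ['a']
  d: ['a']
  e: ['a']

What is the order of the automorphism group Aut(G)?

Vertex a has degree 4 and every other vertex has degree 1, so G is the star K_{1,4} with centre a. Any automorphism fixes the centre and permutes the 4 leaves freely, so Aut(G) ≅ S_4 of order 4! = 24.

24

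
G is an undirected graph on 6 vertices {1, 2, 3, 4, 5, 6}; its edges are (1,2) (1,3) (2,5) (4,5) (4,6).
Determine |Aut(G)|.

2

The degree sequence is [2, 2, 1, 2, 2, 1]; the two degree-1 vertices 3 and 6 are the ends of a path, so G = P_6. A path has exactly one nontrivial symmetry — reversal — giving Aut(G) of order 2.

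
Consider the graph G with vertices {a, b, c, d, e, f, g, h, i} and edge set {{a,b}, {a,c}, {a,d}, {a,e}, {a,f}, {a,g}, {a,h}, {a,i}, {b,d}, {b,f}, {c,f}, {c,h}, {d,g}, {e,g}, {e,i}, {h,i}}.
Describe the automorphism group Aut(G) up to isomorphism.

the dihedral group of order 16

Vertex a is the unique vertex of degree 8; the remaining 8 vertices each have degree 3 and induce a cycle, so G is the wheel on 9 vertices with hub a. With the hub fixed, the remaining symmetry is that of the rim cycle C_8, giving the dihedral group D_8.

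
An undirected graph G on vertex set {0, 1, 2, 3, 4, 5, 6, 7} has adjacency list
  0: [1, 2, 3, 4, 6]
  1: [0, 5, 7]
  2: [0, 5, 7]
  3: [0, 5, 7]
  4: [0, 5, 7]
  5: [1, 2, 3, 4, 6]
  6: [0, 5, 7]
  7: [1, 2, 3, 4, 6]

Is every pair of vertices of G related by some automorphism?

Automorphisms preserve degree, but G has vertices of degree 3 and vertices of degree 5; no automorphism maps one to the other, so G is not vertex-transitive.

No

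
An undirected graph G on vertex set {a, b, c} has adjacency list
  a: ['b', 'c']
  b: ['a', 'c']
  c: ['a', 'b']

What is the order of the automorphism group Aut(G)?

All 3 vertices are pairwise adjacent: G = K_3. Any permutation of the 3 vertices preserves K_3, so Aut(K_3) = S_3 of order 3! = 6.

6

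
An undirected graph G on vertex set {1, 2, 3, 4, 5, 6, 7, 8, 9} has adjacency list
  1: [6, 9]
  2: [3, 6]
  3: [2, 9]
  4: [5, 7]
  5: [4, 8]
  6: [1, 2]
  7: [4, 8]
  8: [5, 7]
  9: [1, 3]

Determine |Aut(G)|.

G has two connected components, {1, 2, 3, 6, 9} and {4, 5, 7, 8}; each is 2-regular, so G = C_5 ⊔ C_4. No automorphism exchanges components of different sizes, hence Aut(G) is the direct product D_4 × D_5, order 80.

80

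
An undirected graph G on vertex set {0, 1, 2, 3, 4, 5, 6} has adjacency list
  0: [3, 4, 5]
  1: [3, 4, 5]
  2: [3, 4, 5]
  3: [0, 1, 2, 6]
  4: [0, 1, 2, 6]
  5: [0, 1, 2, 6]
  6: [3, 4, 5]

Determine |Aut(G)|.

The vertices split by degree into {3, 4, 5} (degree 4) and {0, 1, 2, 6} (degree 3); every edge runs between the two parts, so G is the complete bipartite graph K_{3,4}. Automorphisms preserve the bipartition setwise (since the parts differ in size) and act as S_3 × S_4 within it; |Aut| = 144.

144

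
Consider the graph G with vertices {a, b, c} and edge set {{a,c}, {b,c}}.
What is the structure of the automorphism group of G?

the cyclic group of order 2

The degree sequence is [1, 1, 2]; the two degree-1 vertices a and b are the ends of a path, so G = P_3. The only nontrivial automorphism of a path is the end-to-end reflection, so Aut(G) ≅ Z_2.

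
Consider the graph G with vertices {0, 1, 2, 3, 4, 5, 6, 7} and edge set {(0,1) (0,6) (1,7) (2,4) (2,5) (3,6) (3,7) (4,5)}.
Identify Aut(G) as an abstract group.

D_3 × D_5

G has two connected components, {0, 1, 3, 6, 7} and {2, 4, 5}; each is 2-regular, so G = C_5 ⊔ C_3. No automorphism exchanges components of different sizes, hence Aut(G) is the direct product D_3 × D_5, order 60.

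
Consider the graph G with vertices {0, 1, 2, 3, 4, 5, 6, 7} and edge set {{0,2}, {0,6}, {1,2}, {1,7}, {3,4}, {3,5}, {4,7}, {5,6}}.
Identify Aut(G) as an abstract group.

G is 2-regular and connected on 8 vertices, i.e. the cycle C_8. The automorphisms of the 8-cycle are exactly the symmetries of a regular 8-gon: the dihedral group D_8, |D_8| = 16.

the dihedral group of order 16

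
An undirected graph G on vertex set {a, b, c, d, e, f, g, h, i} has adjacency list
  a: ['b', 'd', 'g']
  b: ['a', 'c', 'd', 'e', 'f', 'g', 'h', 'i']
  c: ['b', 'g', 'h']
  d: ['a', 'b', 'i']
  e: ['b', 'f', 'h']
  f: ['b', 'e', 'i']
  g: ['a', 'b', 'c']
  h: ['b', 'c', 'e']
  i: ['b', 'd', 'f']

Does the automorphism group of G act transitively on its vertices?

No

Vertex b is the only vertex of degree 8, so every automorphism fixes it; G is not vertex-transitive.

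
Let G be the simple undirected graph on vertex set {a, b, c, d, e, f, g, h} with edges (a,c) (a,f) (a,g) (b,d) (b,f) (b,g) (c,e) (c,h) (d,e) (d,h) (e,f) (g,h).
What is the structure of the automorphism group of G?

G is 3-regular and bipartite on 2^3 = 8 vertices with girth 4; it is the hypercube graph Q_3. The symmetry group of the 3-cube is the hyperoctahedral group B_3 = Z_2 ≀ S_3, of order 2^3·3! = 48.

the hyperoctahedral group B_3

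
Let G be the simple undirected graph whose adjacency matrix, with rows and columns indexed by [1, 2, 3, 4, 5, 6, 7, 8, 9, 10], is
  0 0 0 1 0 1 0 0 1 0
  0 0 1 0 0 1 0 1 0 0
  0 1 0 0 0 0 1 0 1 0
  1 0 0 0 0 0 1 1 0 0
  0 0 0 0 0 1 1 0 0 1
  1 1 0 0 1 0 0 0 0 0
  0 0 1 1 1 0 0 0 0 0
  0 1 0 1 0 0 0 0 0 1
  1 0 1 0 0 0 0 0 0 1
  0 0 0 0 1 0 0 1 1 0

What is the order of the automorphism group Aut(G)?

G is 3-regular on 10 vertices with no triangles and no 4-cycles (girth 5): this is the Petersen graph. Viewing the Petersen graph as the Kneser graph K(5,2) — vertices are 2-subsets of {1,…,5}, edges join disjoint pairs — its automorphisms are exactly the permutations of the 5-element set, so Aut ≅ S_5 of order 120.

120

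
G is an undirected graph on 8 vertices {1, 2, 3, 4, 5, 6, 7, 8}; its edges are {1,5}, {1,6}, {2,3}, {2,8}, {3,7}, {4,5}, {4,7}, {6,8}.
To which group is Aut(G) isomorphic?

the dihedral group of order 16

Every vertex has degree 2 and the graph is connected, so G is the 8-cycle C_8. C_8 has 8 rotations and 8 reflections, so Aut(C_8) ≅ D_8 of order 16.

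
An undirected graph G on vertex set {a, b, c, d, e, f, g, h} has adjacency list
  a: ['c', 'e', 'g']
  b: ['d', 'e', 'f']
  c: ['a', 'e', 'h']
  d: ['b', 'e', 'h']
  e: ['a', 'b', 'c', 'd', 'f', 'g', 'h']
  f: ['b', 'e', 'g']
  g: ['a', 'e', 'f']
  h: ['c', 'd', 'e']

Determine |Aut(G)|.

14

Vertex e is the unique vertex of degree 7; the remaining 7 vertices each have degree 3 and induce a cycle, so G is the wheel on 8 vertices with hub e. With the hub fixed, the remaining symmetry is that of the rim cycle C_7, giving the dihedral group D_7.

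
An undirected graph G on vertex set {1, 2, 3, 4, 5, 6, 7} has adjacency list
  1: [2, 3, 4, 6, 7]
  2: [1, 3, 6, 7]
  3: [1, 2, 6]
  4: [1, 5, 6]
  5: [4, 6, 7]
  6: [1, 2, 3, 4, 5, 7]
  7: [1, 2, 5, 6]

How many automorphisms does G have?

The degree sequence is [5, 4, 3, 3, 3, 6, 4]. Checking the degree-preserving permutations of the vertex set shows that none except the identity preserves every edge, so Aut(G) is trivial.

1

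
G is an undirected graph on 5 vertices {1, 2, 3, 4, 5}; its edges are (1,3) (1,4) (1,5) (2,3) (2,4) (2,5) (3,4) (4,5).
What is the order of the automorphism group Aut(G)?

8

Vertex 4 is the unique vertex of degree 4; the remaining 4 vertices each have degree 3 and induce a cycle, so G is the wheel on 5 vertices with hub 4. Every automorphism fixes the hub and acts on the rim 4-cycle, so Aut(G) ≅ Aut(C_4) = D_4 of order 8.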